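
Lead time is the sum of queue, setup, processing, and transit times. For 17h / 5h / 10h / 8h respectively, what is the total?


Lead time = queue + setup + processing + transit
= 17 + 5 + 10 + 8
= 40 hours


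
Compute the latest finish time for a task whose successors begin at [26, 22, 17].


LF = min of all successor start times
Successors start at: [26, 22, 17]
LF = min(26, 22, 17)
= 17


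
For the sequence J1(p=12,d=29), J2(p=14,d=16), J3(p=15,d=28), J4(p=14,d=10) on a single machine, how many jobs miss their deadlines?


Completion vs due date:
  J1: C=12, d=29 → on time
  J2: C=26, d=16 → TARDY
  J3: C=41, d=28 → TARDY
  J4: C=55, d=10 → TARDY
Tardy jobs: J2, J3, J4
Count = 3


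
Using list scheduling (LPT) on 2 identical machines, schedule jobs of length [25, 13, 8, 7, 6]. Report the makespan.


Jobs (LPT sorted): [25, 13, 8, 7, 6]
Machines: 2
  J=25 → Machine 1 (load: 0+25=25)
  J=13 → Machine 2 (load: 0+13=13)
  J=8 → Machine 2 (load: 13+8=21)
  J=7 → Machine 2 (load: 21+7=28)
  J=6 → Machine 1 (load: 25+6=31)
Machine loads: [31, 28]
Makespan = max = 31 time units


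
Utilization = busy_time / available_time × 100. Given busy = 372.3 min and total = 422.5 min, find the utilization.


Utilization = busy / total × 100
= 372.3 / 422.5 × 100
= 88.1%


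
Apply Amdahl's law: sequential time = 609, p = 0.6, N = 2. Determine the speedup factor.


Amdahl's law: T_p = T × ((1-p) + p/N)
= 609 × ((1-0.6) + 0.6/2)
= 609 × (0.40 + 0.3000)
= 609 × 0.7000
= 426.30
Speedup = 609/426.30
= 1.43×


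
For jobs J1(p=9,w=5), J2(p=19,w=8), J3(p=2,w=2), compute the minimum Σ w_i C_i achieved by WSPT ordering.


WSPT order (by p/w): J3 → J1 → J2
  J3: C=2, w·C=2×2=4
  J1: C=11, w·C=5×11=55
  J2: C=30, w·C=8×30=240
Σ w·C = 299
= 299


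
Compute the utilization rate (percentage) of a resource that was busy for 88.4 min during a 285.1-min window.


Utilization = busy / total × 100
= 88.4 / 285.1 × 100
= 31.0%


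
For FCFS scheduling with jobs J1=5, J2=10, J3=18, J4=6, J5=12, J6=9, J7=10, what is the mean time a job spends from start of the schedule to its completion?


Completion times:
  J1: completes at 5
  J2: completes at 15
  J3: completes at 33
  J4: completes at 39
  J5: completes at 51
  J6: completes at 60
  J7: completes at 70
Sum = 273
Average = 273/7
= 39.00


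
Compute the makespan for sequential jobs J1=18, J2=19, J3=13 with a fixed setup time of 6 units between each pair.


Makespan = Σ processing + (n-1) × setup
= (18 + 19 + 13) + (3-1)×6
= 50 + 12
= 62 time units


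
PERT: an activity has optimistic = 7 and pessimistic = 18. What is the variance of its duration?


σ² = ((p - o) / 6)² = (p - o)² / 36
= (18 - 7)² / 36
= 11² / 36
= 121 / 36
= 3.3611


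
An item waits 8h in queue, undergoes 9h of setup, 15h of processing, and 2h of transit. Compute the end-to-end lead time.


Lead time = queue + setup + processing + transit
= 8 + 9 + 15 + 2
= 34 hours


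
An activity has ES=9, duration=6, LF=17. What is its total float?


EF = ES + duration = 9 + 6 = 15
LS = LF - duration = 17 - 6 = 11
Total Float = LF - EF = 17 - 15
(or LS - ES = 11 - 9)
= 2


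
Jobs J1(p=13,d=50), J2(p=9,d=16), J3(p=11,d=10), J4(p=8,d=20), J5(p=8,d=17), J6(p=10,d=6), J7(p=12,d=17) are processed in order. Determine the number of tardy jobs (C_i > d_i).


Completion vs due date:
  J1: C=13, d=50 → on time
  J2: C=22, d=16 → TARDY
  J3: C=33, d=10 → TARDY
  J4: C=41, d=20 → TARDY
  J5: C=49, d=17 → TARDY
  J6: C=59, d=6 → TARDY
  J7: C=71, d=17 → TARDY
Tardy jobs: J2, J3, J4, J5, J6, J7
Count = 6


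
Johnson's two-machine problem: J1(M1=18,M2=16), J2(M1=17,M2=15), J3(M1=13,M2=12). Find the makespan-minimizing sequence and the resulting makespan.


Johnson's rule:
Group 1 (M1≤M2, sort by M1): []
Group 2 (M1>M2, sort desc M2): ['J1', 'J2', 'J3']
Sequence: J1 → J2 → J3
Makespan calculation:
  J1: M1 done=18, M2 done=34
  J2: M1 done=35, M2 done=50
  J3: M1 done=48, M2 done=62
= Sequence: J1 → J2 → J3, Makespan: 62


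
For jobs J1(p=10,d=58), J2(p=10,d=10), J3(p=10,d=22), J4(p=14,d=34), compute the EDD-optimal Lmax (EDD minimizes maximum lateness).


EDD order: J2 → J3 → J4 → J1
Completion and lateness:
  J2: C=10, d=10, L=10-10=0
  J3: C=20, d=22, L=20-22=-2
  J4: C=34, d=34, L=34-34=0
  J1: C=44, d=58, L=44-58=-14
Lmax = max(0, -2, 0, -14)
= 0


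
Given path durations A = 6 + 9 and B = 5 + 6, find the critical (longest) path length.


Path A: 6 + 9 = 15
Path B: 5 + 6 = 11
Critical path = longest = max(15, 11)
= 15 (Path A)


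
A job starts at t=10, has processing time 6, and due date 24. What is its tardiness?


Completion = start + processing = 10 + 6 = 16
Tardiness = max(0, C - d) = max(0, 16 - 24)
= max(0, -8)
= 0


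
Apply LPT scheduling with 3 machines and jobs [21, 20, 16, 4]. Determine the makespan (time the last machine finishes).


Jobs (LPT sorted): [21, 20, 16, 4]
Machines: 3
  J=21 → Machine 1 (load: 0+21=21)
  J=20 → Machine 2 (load: 0+20=20)
  J=16 → Machine 3 (load: 0+16=16)
  J=4 → Machine 3 (load: 16+4=20)
Machine loads: [21, 20, 20]
Makespan = max = 21 time units


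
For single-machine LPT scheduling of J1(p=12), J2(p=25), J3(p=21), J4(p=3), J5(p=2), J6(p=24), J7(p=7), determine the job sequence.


LPT: sort by longest processing time first
  J2: p=25
  J6: p=24
  J3: p=21
  J1: p=12
  J7: p=7
  J4: p=3
  J5: p=2
Order: J2 → J6 → J3 → J1 → J7 → J4 → J5


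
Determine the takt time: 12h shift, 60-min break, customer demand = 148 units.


Available = 12×60 - 60 = 660 min
Takt time = 660 / 148
= 4.46 min/unit


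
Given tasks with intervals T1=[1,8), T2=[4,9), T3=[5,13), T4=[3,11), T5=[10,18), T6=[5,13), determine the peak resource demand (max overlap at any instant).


Check each time point for overlaps:
  t=5: 5 tasks active (T1, T2, T3, T4, T6)
Max concurrent = 5


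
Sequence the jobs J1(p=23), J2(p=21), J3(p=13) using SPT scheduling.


SPT: sort by shortest processing time
  J3: p=13
  J2: p=21
  J1: p=23
Order: J3 → J2 → J1


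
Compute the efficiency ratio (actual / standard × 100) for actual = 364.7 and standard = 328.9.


Efficiency = (actual / standard) × 100
= (364.7 / 328.9) × 100
= 110.9%


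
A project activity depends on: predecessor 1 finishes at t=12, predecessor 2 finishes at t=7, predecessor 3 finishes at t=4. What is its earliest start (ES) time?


ES = max of all predecessor completion times
Predecessors: [12, 7, 4]
ES = max(12, 7, 4)
= 12


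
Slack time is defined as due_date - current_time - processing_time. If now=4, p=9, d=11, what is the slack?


Slack = due - current_time - processing
= 11 - 4 - 9
= -2


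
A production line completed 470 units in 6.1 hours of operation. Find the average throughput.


Throughput = units / time
= 470 / 6.1
= 77.0 units/hour


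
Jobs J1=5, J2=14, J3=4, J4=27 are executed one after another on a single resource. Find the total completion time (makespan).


Sequential makespan: sum all processing times
= 5 + 14 + 4 + 27
= 50 time units


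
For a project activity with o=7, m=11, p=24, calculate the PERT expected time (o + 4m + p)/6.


te = (o + 4m + p) / 6
= (7 + 4×11 + 24) / 6
= (7 + 44 + 24) / 6
= 75 / 6
= 12.50


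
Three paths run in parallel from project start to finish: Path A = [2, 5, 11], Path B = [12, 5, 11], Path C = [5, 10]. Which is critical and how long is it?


Path A: 2 + 5 + 11 = 18
Path B: 12 + 5 + 11 = 28
Path C: 5 + 10 = 15
Critical path = longest = max(18, 28, 15)
= 28 (Path B)


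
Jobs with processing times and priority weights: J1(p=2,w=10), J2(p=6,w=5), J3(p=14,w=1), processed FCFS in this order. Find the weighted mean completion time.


Completion times:
  J1: C=2, w×C=10×2=20
  J2: C=8, w×C=5×8=40
  J3: C=22, w×C=1×22=22
Sum w×C = 82
Sum w = 16
Weighted avg = 82/16
= 5.12


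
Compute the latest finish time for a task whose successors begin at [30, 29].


LF = min of all successor start times
Successors start at: [30, 29]
LF = min(30, 29)
= 29


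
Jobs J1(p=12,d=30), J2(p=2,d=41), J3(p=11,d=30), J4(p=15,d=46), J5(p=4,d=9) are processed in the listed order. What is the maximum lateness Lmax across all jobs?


Lateness per job (L = C - d):
  J1: C=12, d=30, L=-18
  J2: C=14, d=41, L=-27
  J3: C=25, d=30, L=-5
  J4: C=40, d=46, L=-6
  J5: C=44, d=9, L=35
Lmax = max(-18, -27, -5, -6, 35)
= 35


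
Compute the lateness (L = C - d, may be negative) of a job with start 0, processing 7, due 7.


Completion = 0 + 7 = 7
Lateness = C - d = 7 - 7
= 0


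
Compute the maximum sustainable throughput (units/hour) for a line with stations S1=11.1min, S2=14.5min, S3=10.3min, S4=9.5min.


Bottleneck = longest station time
Station times: [11.1, 14.5, 10.3, 9.5]
Max = 14.5 min
Rate = 60 / 14.5
= 4.14 units/hour (bottleneck: 14.5min)


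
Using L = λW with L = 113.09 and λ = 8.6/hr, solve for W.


Little's law: L = λW → W = L / λ
= 113.09 / 8.6
= 13.15 hours


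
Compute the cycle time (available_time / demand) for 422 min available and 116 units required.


Cycle time = available time / demand
= 422 / 116
= 3.64 min/unit


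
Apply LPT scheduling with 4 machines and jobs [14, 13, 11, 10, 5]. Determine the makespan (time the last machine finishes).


Jobs (LPT sorted): [14, 13, 11, 10, 5]
Machines: 4
  J=14 → Machine 1 (load: 0+14=14)
  J=13 → Machine 2 (load: 0+13=13)
  J=11 → Machine 3 (load: 0+11=11)
  J=10 → Machine 4 (load: 0+10=10)
  J=5 → Machine 4 (load: 10+5=15)
Machine loads: [14, 13, 11, 15]
Makespan = max = 15 time units


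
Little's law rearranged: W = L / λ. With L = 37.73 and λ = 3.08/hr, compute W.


Little's law: L = λW → W = L / λ
= 37.73 / 3.08
= 12.25 hours


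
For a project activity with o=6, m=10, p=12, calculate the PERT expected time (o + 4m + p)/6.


te = (o + 4m + p) / 6
= (6 + 4×10 + 12) / 6
= (6 + 40 + 12) / 6
= 58 / 6
= 9.67


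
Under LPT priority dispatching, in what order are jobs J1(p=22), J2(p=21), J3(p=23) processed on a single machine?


LPT: sort by longest processing time first
  J3: p=23
  J1: p=22
  J2: p=21
Order: J3 → J1 → J2


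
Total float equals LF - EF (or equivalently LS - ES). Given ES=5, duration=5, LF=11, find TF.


EF = ES + duration = 5 + 5 = 10
LS = LF - duration = 11 - 5 = 6
Total Float = LF - EF = 11 - 10
(or LS - ES = 6 - 5)
= 1


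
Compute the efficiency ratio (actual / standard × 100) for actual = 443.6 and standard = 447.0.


Efficiency = (actual / standard) × 100
= (443.6 / 447.0) × 100
= 99.2%


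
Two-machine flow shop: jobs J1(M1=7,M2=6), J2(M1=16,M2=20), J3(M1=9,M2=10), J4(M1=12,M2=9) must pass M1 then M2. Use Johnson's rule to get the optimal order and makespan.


Johnson's rule:
Group 1 (M1≤M2, sort by M1): ['J3', 'J2']
Group 2 (M1>M2, sort desc M2): ['J4', 'J1']
Sequence: J3 → J2 → J4 → J1
Makespan calculation:
  J3: M1 done=9, M2 done=19
  J2: M1 done=25, M2 done=45
  J4: M1 done=37, M2 done=54
  J1: M1 done=44, M2 done=60
= Sequence: J3 → J2 → J4 → J1, Makespan: 60


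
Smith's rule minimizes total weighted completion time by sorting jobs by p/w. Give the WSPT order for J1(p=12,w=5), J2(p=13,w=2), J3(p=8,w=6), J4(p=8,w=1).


WSPT (Smith's rule): sort by p/w ascending
  J3: p/w = 8/6 = 1.333
  J1: p/w = 12/5 = 2.400
  J2: p/w = 13/2 = 6.500
  J4: p/w = 8/1 = 8.000
Order: J3 → J1 → J2 → J4


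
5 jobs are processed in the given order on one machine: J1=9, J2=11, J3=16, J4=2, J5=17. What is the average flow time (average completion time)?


Completion times:
  J1: completes at 9
  J2: completes at 20
  J3: completes at 36
  J4: completes at 38
  J5: completes at 55
Sum = 158
Average = 158/5
= 31.60


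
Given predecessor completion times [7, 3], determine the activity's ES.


ES = max of all predecessor completion times
Predecessors: [7, 3]
ES = max(7, 3)
= 7


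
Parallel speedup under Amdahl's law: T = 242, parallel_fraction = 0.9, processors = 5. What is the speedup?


Amdahl's law: T_p = T × ((1-p) + p/N)
= 242 × ((1-0.9) + 0.9/5)
= 242 × (0.10 + 0.1800)
= 242 × 0.2800
= 67.76
Speedup = 242/67.76
= 3.57×


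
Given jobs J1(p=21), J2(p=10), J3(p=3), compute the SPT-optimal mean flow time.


SPT order: J3 → J2 → J1
Completion times:
  J3: C=3
  J2: C=13
  J1: C=34
Sum = 50, n = 3
Mean flow = 50/3
= 16.67


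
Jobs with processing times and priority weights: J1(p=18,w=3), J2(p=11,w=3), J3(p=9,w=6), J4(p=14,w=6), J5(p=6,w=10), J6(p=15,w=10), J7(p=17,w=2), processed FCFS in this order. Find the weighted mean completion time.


Completion times:
  J1: C=18, w×C=3×18=54
  J2: C=29, w×C=3×29=87
  J3: C=38, w×C=6×38=228
  J4: C=52, w×C=6×52=312
  J5: C=58, w×C=10×58=580
  J6: C=73, w×C=10×73=730
  J7: C=90, w×C=2×90=180
Sum w×C = 2171
Sum w = 40
Weighted avg = 2171/40
= 54.27


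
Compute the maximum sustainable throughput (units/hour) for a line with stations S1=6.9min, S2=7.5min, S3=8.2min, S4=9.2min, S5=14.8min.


Bottleneck = longest station time
Station times: [6.9, 7.5, 8.2, 9.2, 14.8]
Max = 14.8 min
Rate = 60 / 14.8
= 4.05 units/hour (bottleneck: 14.8min)


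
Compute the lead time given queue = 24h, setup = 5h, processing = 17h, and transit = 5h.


Lead time = queue + setup + processing + transit
= 24 + 5 + 17 + 5
= 51 hours


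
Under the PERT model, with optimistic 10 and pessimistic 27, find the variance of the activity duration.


σ² = ((p - o) / 6)² = (p - o)² / 36
= (27 - 10)² / 36
= 17² / 36
= 289 / 36
= 8.0278


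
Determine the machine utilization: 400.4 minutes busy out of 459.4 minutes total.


Utilization = busy / total × 100
= 400.4 / 459.4 × 100
= 87.2%


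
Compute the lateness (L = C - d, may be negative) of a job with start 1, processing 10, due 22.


Completion = 1 + 10 = 11
Lateness = C - d = 11 - 22
= -11


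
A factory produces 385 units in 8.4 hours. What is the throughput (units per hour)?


Throughput = units / time
= 385 / 8.4
= 45.8 units/hour


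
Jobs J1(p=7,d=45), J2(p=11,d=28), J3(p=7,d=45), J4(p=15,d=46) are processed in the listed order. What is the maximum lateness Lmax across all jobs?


Lateness per job (L = C - d):
  J1: C=7, d=45, L=-38
  J2: C=18, d=28, L=-10
  J3: C=25, d=45, L=-20
  J4: C=40, d=46, L=-6
Lmax = max(-38, -10, -20, -6)
= -6


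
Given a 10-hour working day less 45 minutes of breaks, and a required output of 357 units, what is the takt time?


Available = 10×60 - 45 = 555 min
Takt time = 555 / 357
= 1.55 min/unit


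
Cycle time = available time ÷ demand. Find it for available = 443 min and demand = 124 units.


Cycle time = available time / demand
= 443 / 124
= 3.57 min/unit


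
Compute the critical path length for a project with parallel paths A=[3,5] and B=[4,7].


Path A: 3 + 5 = 8
Path B: 4 + 7 = 11
Critical path = longest = max(8, 11)
= 11 (Path B)


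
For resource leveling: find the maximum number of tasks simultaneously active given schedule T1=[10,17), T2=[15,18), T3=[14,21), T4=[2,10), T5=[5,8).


Check each time point for overlaps:
  t=15: 3 tasks active (T1, T2, T3)
Max concurrent = 3


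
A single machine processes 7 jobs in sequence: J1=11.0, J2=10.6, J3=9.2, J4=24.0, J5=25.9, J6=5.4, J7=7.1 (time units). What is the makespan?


Sequential makespan: sum all processing times
= 11.0 + 10.6 + 9.2 + 24.0 + 25.9 + 5.4 + 7.1
= 93.2 time units


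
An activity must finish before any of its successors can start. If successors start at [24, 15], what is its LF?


LF = min of all successor start times
Successors start at: [24, 15]
LF = min(24, 15)
= 15


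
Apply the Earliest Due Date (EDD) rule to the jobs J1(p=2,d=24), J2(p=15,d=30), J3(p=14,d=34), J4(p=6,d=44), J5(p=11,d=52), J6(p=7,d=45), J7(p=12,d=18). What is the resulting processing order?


EDD: sort by earliest due date
  J7: d=18, p=12
  J1: d=24, p=2
  J2: d=30, p=15
  J3: d=34, p=14
  J4: d=44, p=6
  J6: d=45, p=7
  J5: d=52, p=11
Order: J7 → J1 → J2 → J3 → J4 → J6 → J5


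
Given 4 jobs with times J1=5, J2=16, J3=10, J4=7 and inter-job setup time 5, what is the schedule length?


Makespan = Σ processing + (n-1) × setup
= (5 + 16 + 10 + 7) + (4-1)×5
= 38 + 15
= 53 time units


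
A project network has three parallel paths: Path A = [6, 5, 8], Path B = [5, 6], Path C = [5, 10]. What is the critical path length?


Path A: 6 + 5 + 8 = 19
Path B: 5 + 6 = 11
Path C: 5 + 10 = 15
Critical path = longest = max(19, 11, 15)
= 19 (Path A)


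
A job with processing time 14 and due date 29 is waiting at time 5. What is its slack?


Slack = due - current_time - processing
= 29 - 5 - 14
= 10


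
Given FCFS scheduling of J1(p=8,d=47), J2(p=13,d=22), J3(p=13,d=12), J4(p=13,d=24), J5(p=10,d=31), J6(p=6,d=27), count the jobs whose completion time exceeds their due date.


Completion vs due date:
  J1: C=8, d=47 → on time
  J2: C=21, d=22 → on time
  J3: C=34, d=12 → TARDY
  J4: C=47, d=24 → TARDY
  J5: C=57, d=31 → TARDY
  J6: C=63, d=27 → TARDY
Tardy jobs: J3, J4, J5, J6
Count = 4


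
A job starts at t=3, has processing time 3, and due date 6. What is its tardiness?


Completion = start + processing = 3 + 3 = 6
Tardiness = max(0, C - d) = max(0, 6 - 6)
= max(0, 0)
= 0


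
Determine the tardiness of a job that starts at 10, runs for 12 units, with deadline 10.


Completion = start + processing = 10 + 12 = 22
Tardiness = max(0, C - d) = max(0, 22 - 10)
= max(0, 12)
= 12


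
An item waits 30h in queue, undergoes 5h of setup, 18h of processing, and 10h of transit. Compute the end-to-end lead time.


Lead time = queue + setup + processing + transit
= 30 + 5 + 18 + 10
= 63 hours


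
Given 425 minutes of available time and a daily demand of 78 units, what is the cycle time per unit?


Cycle time = available time / demand
= 425 / 78
= 5.45 min/unit


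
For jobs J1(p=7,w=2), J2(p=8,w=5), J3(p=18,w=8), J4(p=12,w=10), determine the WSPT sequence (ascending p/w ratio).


WSPT (Smith's rule): sort by p/w ascending
  J4: p/w = 12/10 = 1.200
  J2: p/w = 8/5 = 1.600
  J3: p/w = 18/8 = 2.250
  J1: p/w = 7/2 = 3.500
Order: J4 → J2 → J3 → J1


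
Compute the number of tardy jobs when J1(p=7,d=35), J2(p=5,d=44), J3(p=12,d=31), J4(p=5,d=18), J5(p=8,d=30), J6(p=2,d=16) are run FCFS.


Completion vs due date:
  J1: C=7, d=35 → on time
  J2: C=12, d=44 → on time
  J3: C=24, d=31 → on time
  J4: C=29, d=18 → TARDY
  J5: C=37, d=30 → TARDY
  J6: C=39, d=16 → TARDY
Tardy jobs: J4, J5, J6
Count = 3


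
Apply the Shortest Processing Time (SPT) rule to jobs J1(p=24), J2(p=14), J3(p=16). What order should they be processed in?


SPT: sort by shortest processing time
  J2: p=14
  J3: p=16
  J1: p=24
Order: J2 → J3 → J1


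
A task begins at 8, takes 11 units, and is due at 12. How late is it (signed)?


Completion = 8 + 11 = 19
Lateness = C - d = 19 - 12
= 7


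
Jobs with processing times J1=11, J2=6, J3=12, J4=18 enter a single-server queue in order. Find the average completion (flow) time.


Completion times:
  J1: completes at 11
  J2: completes at 17
  J3: completes at 29
  J4: completes at 47
Sum = 104
Average = 104/4
= 26.00


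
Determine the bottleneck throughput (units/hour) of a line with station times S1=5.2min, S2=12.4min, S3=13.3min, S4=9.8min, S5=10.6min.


Bottleneck = longest station time
Station times: [5.2, 12.4, 13.3, 9.8, 10.6]
Max = 13.3 min
Rate = 60 / 13.3
= 4.51 units/hour (bottleneck: 13.3min)


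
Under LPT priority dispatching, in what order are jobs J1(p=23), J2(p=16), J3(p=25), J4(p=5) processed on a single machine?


LPT: sort by longest processing time first
  J3: p=25
  J1: p=23
  J2: p=16
  J4: p=5
Order: J3 → J1 → J2 → J4


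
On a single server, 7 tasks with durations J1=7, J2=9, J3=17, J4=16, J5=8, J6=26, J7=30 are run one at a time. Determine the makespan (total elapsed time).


Sequential makespan: sum all processing times
= 7 + 9 + 17 + 16 + 8 + 26 + 30
= 113 time units


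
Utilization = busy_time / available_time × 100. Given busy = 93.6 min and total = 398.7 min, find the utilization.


Utilization = busy / total × 100
= 93.6 / 398.7 × 100
= 23.5%


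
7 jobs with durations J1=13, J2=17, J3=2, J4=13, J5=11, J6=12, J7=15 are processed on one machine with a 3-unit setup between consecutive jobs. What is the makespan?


Makespan = Σ processing + (n-1) × setup
= (13 + 17 + 2 + 13 + 11 + 12 + 15) + (7-1)×3
= 83 + 18
= 101 time units


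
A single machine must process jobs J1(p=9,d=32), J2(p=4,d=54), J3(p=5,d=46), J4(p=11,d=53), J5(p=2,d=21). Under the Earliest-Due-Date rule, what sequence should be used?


EDD: sort by earliest due date
  J5: d=21, p=2
  J1: d=32, p=9
  J3: d=46, p=5
  J4: d=53, p=11
  J2: d=54, p=4
Order: J5 → J1 → J3 → J4 → J2


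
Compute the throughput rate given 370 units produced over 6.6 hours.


Throughput = units / time
= 370 / 6.6
= 56.1 units/hour


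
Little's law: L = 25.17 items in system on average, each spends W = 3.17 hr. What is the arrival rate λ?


Little's law: L = λW → λ = L / W
= 25.17 / 3.17
= 7.94 per hour


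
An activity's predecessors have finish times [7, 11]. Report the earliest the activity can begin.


ES = max of all predecessor completion times
Predecessors: [7, 11]
ES = max(7, 11)
= 11


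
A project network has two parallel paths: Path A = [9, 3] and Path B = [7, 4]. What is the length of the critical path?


Path A: 9 + 3 = 12
Path B: 7 + 4 = 11
Critical path = longest = max(12, 11)
= 12 (Path A)


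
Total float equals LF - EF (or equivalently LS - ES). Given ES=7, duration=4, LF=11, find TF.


EF = ES + duration = 7 + 4 = 11
LS = LF - duration = 11 - 4 = 7
Total Float = LF - EF = 11 - 11
(or LS - ES = 7 - 7)
= 0


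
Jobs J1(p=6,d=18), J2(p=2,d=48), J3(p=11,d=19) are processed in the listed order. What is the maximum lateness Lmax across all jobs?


Lateness per job (L = C - d):
  J1: C=6, d=18, L=-12
  J2: C=8, d=48, L=-40
  J3: C=19, d=19, L=0
Lmax = max(-12, -40, 0)
= 0


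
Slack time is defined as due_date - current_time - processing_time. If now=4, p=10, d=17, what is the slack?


Slack = due - current_time - processing
= 17 - 4 - 10
= 3


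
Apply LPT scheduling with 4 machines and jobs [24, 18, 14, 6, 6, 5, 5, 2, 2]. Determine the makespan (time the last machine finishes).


Jobs (LPT sorted): [24, 18, 14, 6, 6, 5, 5, 2, 2]
Machines: 4
  J=24 → Machine 1 (load: 0+24=24)
  J=18 → Machine 2 (load: 0+18=18)
  J=14 → Machine 3 (load: 0+14=14)
  J=6 → Machine 4 (load: 0+6=6)
  J=6 → Machine 4 (load: 6+6=12)
  J=5 → Machine 4 (load: 12+5=17)
  J=5 → Machine 3 (load: 14+5=19)
  J=2 → Machine 4 (load: 17+2=19)
  J=2 → Machine 2 (load: 18+2=20)
Machine loads: [24, 20, 19, 19]
Makespan = max = 24 time units


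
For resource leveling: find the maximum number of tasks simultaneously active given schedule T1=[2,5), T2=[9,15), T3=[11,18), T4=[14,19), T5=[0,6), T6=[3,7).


Check each time point for overlaps:
  t=3: 3 tasks active (T1, T5, T6)
Max concurrent = 3


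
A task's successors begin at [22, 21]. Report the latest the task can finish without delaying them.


LF = min of all successor start times
Successors start at: [22, 21]
LF = min(22, 21)
= 21


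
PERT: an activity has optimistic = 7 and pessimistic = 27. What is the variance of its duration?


σ² = ((p - o) / 6)² = (p - o)² / 36
= (27 - 7)² / 36
= 20² / 36
= 400 / 36
= 11.1111


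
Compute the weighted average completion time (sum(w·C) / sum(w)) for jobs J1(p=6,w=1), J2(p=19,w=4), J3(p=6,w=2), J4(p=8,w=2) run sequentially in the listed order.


Completion times:
  J1: C=6, w×C=1×6=6
  J2: C=25, w×C=4×25=100
  J3: C=31, w×C=2×31=62
  J4: C=39, w×C=2×39=78
Sum w×C = 246
Sum w = 9
Weighted avg = 246/9
= 27.33


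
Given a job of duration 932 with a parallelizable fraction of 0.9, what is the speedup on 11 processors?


Amdahl's law: T_p = T × ((1-p) + p/N)
= 932 × ((1-0.9) + 0.9/11)
= 932 × (0.10 + 0.0818)
= 932 × 0.1818
= 169.45
Speedup = 932/169.45
= 5.50×


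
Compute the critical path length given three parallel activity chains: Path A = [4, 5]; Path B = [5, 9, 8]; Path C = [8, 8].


Path A: 4 + 5 = 9
Path B: 5 + 9 + 8 = 22
Path C: 8 + 8 = 16
Critical path = longest = max(9, 22, 16)
= 22 (Path B)


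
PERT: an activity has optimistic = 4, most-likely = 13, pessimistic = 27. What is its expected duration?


te = (o + 4m + p) / 6
= (4 + 4×13 + 27) / 6
= (4 + 52 + 27) / 6
= 83 / 6
= 13.83


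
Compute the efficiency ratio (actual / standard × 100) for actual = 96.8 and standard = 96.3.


Efficiency = (actual / standard) × 100
= (96.8 / 96.3) × 100
= 100.5%


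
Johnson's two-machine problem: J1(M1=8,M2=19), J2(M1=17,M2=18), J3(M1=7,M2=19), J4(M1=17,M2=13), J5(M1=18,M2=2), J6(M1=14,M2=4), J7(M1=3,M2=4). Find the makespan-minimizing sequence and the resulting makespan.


Johnson's rule:
Group 1 (M1≤M2, sort by M1): ['J7', 'J3', 'J1', 'J2']
Group 2 (M1>M2, sort desc M2): ['J4', 'J6', 'J5']
Sequence: J7 → J3 → J1 → J2 → J4 → J6 → J5
Makespan calculation:
  J7: M1 done=3, M2 done=7
  J3: M1 done=10, M2 done=29
  J1: M1 done=18, M2 done=48
  J2: M1 done=35, M2 done=66
  J4: M1 done=52, M2 done=79
  J6: M1 done=66, M2 done=83
  J5: M1 done=84, M2 done=86
= Sequence: J7 → J3 → J1 → J2 → J4 → J6 → J5, Makespan: 86


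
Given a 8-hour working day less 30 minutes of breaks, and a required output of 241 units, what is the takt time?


Available = 8×60 - 30 = 450 min
Takt time = 450 / 241
= 1.87 min/unit


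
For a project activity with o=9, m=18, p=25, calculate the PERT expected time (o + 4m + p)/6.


te = (o + 4m + p) / 6
= (9 + 4×18 + 25) / 6
= (9 + 72 + 25) / 6
= 106 / 6
= 17.67


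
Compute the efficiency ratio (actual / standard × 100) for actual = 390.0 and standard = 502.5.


Efficiency = (actual / standard) × 100
= (390.0 / 502.5) × 100
= 77.6%


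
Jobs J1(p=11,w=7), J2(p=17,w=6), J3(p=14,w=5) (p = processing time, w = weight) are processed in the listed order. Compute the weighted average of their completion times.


Completion times:
  J1: C=11, w×C=7×11=77
  J2: C=28, w×C=6×28=168
  J3: C=42, w×C=5×42=210
Sum w×C = 455
Sum w = 18
Weighted avg = 455/18
= 25.28


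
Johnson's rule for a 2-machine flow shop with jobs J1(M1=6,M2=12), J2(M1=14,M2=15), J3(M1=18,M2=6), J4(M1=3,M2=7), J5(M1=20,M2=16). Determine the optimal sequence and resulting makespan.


Johnson's rule:
Group 1 (M1≤M2, sort by M1): ['J4', 'J1', 'J2']
Group 2 (M1>M2, sort desc M2): ['J5', 'J3']
Sequence: J4 → J1 → J2 → J5 → J3
Makespan calculation:
  J4: M1 done=3, M2 done=10
  J1: M1 done=9, M2 done=22
  J2: M1 done=23, M2 done=38
  J5: M1 done=43, M2 done=59
  J3: M1 done=61, M2 done=67
= Sequence: J4 → J1 → J2 → J5 → J3, Makespan: 67


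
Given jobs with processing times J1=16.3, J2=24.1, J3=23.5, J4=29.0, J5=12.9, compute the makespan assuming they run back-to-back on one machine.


Sequential makespan: sum all processing times
= 16.3 + 24.1 + 23.5 + 29.0 + 12.9
= 105.8 time units


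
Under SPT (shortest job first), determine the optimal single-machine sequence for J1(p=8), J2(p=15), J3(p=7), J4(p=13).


SPT: sort by shortest processing time
  J3: p=7
  J1: p=8
  J4: p=13
  J2: p=15
Order: J3 → J1 → J4 → J2


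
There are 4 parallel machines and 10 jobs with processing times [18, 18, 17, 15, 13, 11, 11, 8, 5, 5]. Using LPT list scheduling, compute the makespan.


Jobs (LPT sorted): [18, 18, 17, 15, 13, 11, 11, 8, 5, 5]
Machines: 4
  J=18 → Machine 1 (load: 0+18=18)
  J=18 → Machine 2 (load: 0+18=18)
  J=17 → Machine 3 (load: 0+17=17)
  J=15 → Machine 4 (load: 0+15=15)
  J=13 → Machine 4 (load: 15+13=28)
  J=11 → Machine 3 (load: 17+11=28)
  J=11 → Machine 1 (load: 18+11=29)
  J=8 → Machine 2 (load: 18+8=26)
  J=5 → Machine 2 (load: 26+5=31)
  J=5 → Machine 3 (load: 28+5=33)
Machine loads: [29, 31, 33, 28]
Makespan = max = 33 time units


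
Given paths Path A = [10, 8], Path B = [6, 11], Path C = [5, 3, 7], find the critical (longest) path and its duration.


Path A: 10 + 8 = 18
Path B: 6 + 11 = 17
Path C: 5 + 3 + 7 = 15
Critical path = longest = max(18, 17, 15)
= 18 (Path A)


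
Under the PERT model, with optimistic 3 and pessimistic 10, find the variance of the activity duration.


σ² = ((p - o) / 6)² = (p - o)² / 36
= (10 - 3)² / 36
= 7² / 36
= 49 / 36
= 1.3611


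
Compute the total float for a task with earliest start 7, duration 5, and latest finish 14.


EF = ES + duration = 7 + 5 = 12
LS = LF - duration = 14 - 5 = 9
Total Float = LF - EF = 14 - 12
(or LS - ES = 9 - 7)
= 2


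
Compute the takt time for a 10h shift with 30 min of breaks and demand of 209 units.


Available = 10×60 - 30 = 570 min
Takt time = 570 / 209
= 2.73 min/unit


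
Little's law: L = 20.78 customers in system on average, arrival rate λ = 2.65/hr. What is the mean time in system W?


Little's law: L = λW → W = L / λ
= 20.78 / 2.65
= 7.84 hours


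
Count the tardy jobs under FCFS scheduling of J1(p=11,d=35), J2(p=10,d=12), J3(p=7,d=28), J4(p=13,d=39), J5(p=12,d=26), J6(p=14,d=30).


Completion vs due date:
  J1: C=11, d=35 → on time
  J2: C=21, d=12 → TARDY
  J3: C=28, d=28 → on time
  J4: C=41, d=39 → TARDY
  J5: C=53, d=26 → TARDY
  J6: C=67, d=30 → TARDY
Tardy jobs: J2, J4, J5, J6
Count = 4


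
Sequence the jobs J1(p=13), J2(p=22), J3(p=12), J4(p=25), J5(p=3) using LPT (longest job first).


LPT: sort by longest processing time first
  J4: p=25
  J2: p=22
  J1: p=13
  J3: p=12
  J5: p=3
Order: J4 → J2 → J1 → J3 → J5


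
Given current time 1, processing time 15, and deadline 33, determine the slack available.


Slack = due - current_time - processing
= 33 - 1 - 15
= 17


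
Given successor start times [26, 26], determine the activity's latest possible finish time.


LF = min of all successor start times
Successors start at: [26, 26]
LF = min(26, 26)
= 26


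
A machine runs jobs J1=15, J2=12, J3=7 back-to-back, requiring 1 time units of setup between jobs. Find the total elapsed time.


Makespan = Σ processing + (n-1) × setup
= (15 + 12 + 7) + (3-1)×1
= 34 + 2
= 36 time units


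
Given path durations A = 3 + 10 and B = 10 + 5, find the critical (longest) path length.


Path A: 3 + 10 = 13
Path B: 10 + 5 = 15
Critical path = longest = max(13, 15)
= 15 (Path B)


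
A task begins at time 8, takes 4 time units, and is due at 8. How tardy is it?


Completion = start + processing = 8 + 4 = 12
Tardiness = max(0, C - d) = max(0, 12 - 8)
= max(0, 4)
= 4


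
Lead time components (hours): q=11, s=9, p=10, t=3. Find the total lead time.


Lead time = queue + setup + processing + transit
= 11 + 9 + 10 + 3
= 33 hours


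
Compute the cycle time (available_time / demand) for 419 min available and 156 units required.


Cycle time = available time / demand
= 419 / 156
= 2.69 min/unit


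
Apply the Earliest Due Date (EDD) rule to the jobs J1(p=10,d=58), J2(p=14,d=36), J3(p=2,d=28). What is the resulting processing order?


EDD: sort by earliest due date
  J3: d=28, p=2
  J2: d=36, p=14
  J1: d=58, p=10
Order: J3 → J2 → J1


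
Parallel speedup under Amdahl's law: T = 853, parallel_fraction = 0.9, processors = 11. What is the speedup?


Amdahl's law: T_p = T × ((1-p) + p/N)
= 853 × ((1-0.9) + 0.9/11)
= 853 × (0.10 + 0.0818)
= 853 × 0.1818
= 155.09
Speedup = 853/155.09
= 5.50×


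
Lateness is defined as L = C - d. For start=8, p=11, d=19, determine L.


Completion = 8 + 11 = 19
Lateness = C - d = 19 - 19
= 0


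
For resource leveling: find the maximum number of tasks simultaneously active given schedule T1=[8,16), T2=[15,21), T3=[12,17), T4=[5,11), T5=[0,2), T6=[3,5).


Check each time point for overlaps:
  t=15: 3 tasks active (T1, T2, T3)
Max concurrent = 3


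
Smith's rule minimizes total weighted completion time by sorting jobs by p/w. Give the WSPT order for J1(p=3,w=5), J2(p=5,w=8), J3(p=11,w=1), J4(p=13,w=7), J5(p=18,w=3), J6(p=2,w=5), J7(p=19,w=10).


WSPT (Smith's rule): sort by p/w ascending
  J6: p/w = 2/5 = 0.400
  J1: p/w = 3/5 = 0.600
  J2: p/w = 5/8 = 0.625
  J4: p/w = 13/7 = 1.857
  J7: p/w = 19/10 = 1.900
  J5: p/w = 18/3 = 6.000
  J3: p/w = 11/1 = 11.000
Order: J6 → J1 → J2 → J4 → J7 → J5 → J3


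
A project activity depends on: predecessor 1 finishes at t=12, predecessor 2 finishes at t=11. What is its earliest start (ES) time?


ES = max of all predecessor completion times
Predecessors: [12, 11]
ES = max(12, 11)
= 12


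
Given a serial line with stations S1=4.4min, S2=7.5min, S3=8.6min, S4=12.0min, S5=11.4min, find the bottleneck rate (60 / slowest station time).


Bottleneck = longest station time
Station times: [4.4, 7.5, 8.6, 12.0, 11.4]
Max = 12.0 min
Rate = 60 / 12.0
= 5.00 units/hour (bottleneck: 12.0min)


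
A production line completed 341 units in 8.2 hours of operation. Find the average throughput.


Throughput = units / time
= 341 / 8.2
= 41.6 units/hour


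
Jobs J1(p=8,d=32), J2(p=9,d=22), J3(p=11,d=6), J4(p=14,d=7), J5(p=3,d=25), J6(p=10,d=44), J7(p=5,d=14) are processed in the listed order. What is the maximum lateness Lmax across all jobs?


Lateness per job (L = C - d):
  J1: C=8, d=32, L=-24
  J2: C=17, d=22, L=-5
  J3: C=28, d=6, L=22
  J4: C=42, d=7, L=35
  J5: C=45, d=25, L=20
  J6: C=55, d=44, L=11
  J7: C=60, d=14, L=46
Lmax = max(-24, -5, 22, 35, 20, 11, 46)
= 46


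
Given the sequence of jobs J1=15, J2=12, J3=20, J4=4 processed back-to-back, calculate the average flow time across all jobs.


Completion times:
  J1: completes at 15
  J2: completes at 27
  J3: completes at 47
  J4: completes at 51
Sum = 140
Average = 140/4
= 35.00


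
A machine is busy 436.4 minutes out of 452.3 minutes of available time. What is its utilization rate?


Utilization = busy / total × 100
= 436.4 / 452.3 × 100
= 96.5%


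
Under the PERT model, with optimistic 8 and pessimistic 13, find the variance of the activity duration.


σ² = ((p - o) / 6)² = (p - o)² / 36
= (13 - 8)² / 36
= 5² / 36
= 25 / 36
= 0.6944


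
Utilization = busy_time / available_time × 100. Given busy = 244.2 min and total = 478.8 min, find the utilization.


Utilization = busy / total × 100
= 244.2 / 478.8 × 100
= 51.0%


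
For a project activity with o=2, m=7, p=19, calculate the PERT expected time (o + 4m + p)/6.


te = (o + 4m + p) / 6
= (2 + 4×7 + 19) / 6
= (2 + 28 + 19) / 6
= 49 / 6
= 8.17


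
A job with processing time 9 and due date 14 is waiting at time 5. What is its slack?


Slack = due - current_time - processing
= 14 - 5 - 9
= 0


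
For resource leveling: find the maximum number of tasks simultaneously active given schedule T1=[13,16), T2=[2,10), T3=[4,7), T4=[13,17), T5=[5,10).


Check each time point for overlaps:
  t=5: 3 tasks active (T2, T3, T5)
Max concurrent = 3


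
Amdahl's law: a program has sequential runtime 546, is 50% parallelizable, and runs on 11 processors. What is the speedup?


Amdahl's law: T_p = T × ((1-p) + p/N)
= 546 × ((1-0.5) + 0.5/11)
= 546 × (0.50 + 0.0455)
= 546 × 0.5455
= 297.82
Speedup = 546/297.82
= 1.83×


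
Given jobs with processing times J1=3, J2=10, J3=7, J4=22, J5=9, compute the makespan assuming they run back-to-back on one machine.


Sequential makespan: sum all processing times
= 3 + 10 + 7 + 22 + 9
= 51 time units


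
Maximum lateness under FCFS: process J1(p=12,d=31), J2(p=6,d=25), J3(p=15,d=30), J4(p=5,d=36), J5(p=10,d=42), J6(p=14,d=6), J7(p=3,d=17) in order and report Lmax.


Lateness per job (L = C - d):
  J1: C=12, d=31, L=-19
  J2: C=18, d=25, L=-7
  J3: C=33, d=30, L=3
  J4: C=38, d=36, L=2
  J5: C=48, d=42, L=6
  J6: C=62, d=6, L=56
  J7: C=65, d=17, L=48
Lmax = max(-19, -7, 3, 2, 6, 56, 48)
= 56


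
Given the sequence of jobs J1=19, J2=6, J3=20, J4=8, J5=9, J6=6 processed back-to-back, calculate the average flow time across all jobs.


Completion times:
  J1: completes at 19
  J2: completes at 25
  J3: completes at 45
  J4: completes at 53
  J5: completes at 62
  J6: completes at 68
Sum = 272
Average = 272/6
= 45.33


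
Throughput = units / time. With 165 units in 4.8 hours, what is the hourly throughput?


Throughput = units / time
= 165 / 4.8
= 34.4 units/hour


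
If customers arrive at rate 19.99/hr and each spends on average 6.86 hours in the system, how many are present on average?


Little's law: L = λ × W
= 19.99 × 6.86
= 137.13


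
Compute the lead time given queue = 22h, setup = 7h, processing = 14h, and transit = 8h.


Lead time = queue + setup + processing + transit
= 22 + 7 + 14 + 8
= 51 hours


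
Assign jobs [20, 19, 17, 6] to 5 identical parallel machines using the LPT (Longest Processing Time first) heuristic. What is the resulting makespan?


Jobs (LPT sorted): [20, 19, 17, 6]
Machines: 5
  J=20 → Machine 1 (load: 0+20=20)
  J=19 → Machine 2 (load: 0+19=19)
  J=17 → Machine 3 (load: 0+17=17)
  J=6 → Machine 4 (load: 0+6=6)
Machine loads: [20, 19, 17, 6, 0]
Makespan = max = 20 time units


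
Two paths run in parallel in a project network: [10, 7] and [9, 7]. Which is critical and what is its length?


Path A: 10 + 7 = 17
Path B: 9 + 7 = 16
Critical path = longest = max(17, 16)
= 17 (Path A)


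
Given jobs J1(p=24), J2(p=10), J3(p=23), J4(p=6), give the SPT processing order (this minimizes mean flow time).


SPT: sort by shortest processing time
  J4: p=6
  J2: p=10
  J3: p=23
  J1: p=24
Order: J4 → J2 → J3 → J1


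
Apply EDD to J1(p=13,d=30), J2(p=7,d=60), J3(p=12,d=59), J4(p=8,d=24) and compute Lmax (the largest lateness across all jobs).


EDD order: J4 → J1 → J3 → J2
Completion and lateness:
  J4: C=8, d=24, L=8-24=-16
  J1: C=21, d=30, L=21-30=-9
  J3: C=33, d=59, L=33-59=-26
  J2: C=40, d=60, L=40-60=-20
Lmax = max(-16, -9, -26, -20)
= -9


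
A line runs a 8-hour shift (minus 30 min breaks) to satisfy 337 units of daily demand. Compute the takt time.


Available = 8×60 - 30 = 450 min
Takt time = 450 / 337
= 1.34 min/unit


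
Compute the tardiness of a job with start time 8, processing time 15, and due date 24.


Completion = start + processing = 8 + 15 = 23
Tardiness = max(0, C - d) = max(0, 23 - 24)
= max(0, -1)
= 0


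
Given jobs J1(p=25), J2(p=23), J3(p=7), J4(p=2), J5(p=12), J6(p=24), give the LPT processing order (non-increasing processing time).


LPT: sort by longest processing time first
  J1: p=25
  J6: p=24
  J2: p=23
  J5: p=12
  J3: p=7
  J4: p=2
Order: J1 → J6 → J2 → J5 → J3 → J4


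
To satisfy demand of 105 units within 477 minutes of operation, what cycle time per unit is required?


Cycle time = available time / demand
= 477 / 105
= 4.54 min/unit


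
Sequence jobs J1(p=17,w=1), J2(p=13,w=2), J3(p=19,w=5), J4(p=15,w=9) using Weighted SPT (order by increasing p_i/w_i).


WSPT (Smith's rule): sort by p/w ascending
  J4: p/w = 15/9 = 1.667
  J3: p/w = 19/5 = 3.800
  J2: p/w = 13/2 = 6.500
  J1: p/w = 17/1 = 17.000
Order: J4 → J3 → J2 → J1


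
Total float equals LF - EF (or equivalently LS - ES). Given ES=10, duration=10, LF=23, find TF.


EF = ES + duration = 10 + 10 = 20
LS = LF - duration = 23 - 10 = 13
Total Float = LF - EF = 23 - 20
(or LS - ES = 13 - 10)
= 3


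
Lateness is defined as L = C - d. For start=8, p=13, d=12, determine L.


Completion = 8 + 13 = 21
Lateness = C - d = 21 - 12
= 9
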